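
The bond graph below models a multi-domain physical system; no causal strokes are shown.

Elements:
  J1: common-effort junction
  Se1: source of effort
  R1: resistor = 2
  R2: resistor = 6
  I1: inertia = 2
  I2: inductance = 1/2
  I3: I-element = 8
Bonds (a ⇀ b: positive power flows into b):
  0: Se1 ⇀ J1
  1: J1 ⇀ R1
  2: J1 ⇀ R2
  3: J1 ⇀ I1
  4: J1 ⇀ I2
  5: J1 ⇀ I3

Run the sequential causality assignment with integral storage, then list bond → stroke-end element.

β0 →J1
β1 →R1
β2 →R2
β3 →I1
β4 →I2
β5 →I3

bond 0 stroke→J1  (Se1 (Se) sets effort on bond)
bond 1 stroke→R1  (common-e at J1 fixed by 0)
bond 2 stroke→R2  (J1 effort already set via bond 0)
bond 3 stroke→I1  (J1 effort already set via bond 0)
bond 4 stroke→I2  (common-e at J1 fixed by 0)
bond 5 stroke→I3  (J1 effort already set via bond 0)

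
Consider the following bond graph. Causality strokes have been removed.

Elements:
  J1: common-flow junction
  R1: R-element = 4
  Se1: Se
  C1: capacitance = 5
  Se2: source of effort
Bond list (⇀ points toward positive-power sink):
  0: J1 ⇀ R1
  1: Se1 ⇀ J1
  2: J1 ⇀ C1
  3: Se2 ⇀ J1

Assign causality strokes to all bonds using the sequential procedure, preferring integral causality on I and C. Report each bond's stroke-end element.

β0 stroke at R1
β1 stroke at J1
β2 stroke at J1
β3 stroke at J1

bond 1 |J1  (Se1: effort source, stroke at far end)
bond 3 |J1  (Se2: effort source, stroke at far end)
bond 2 |J1  (prefer integral on C1)
bond 0 |R1  (J1: last free bond brings flow in)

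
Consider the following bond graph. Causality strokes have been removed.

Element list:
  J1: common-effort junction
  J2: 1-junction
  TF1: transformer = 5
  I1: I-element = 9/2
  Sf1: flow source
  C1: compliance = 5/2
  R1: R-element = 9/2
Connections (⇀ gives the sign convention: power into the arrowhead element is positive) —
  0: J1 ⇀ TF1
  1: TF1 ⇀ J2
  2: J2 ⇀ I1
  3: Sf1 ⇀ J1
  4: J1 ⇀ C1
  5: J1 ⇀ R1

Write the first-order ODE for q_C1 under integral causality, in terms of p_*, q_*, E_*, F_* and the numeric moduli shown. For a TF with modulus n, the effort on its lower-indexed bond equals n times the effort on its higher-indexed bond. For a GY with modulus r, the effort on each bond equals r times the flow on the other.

#3 |Sf1  (Sf1 fixes flow; stroke at Sf1)
#2 |I1  (I1 integral (f out))
#1 |J2  (1-jn J2 has f-setter on 2)
#0 |TF1  (TF1: transformer flips bond 1)
#4 |J1  (C1 outputs effort q/C1)
#5 |R1  (J1: bond 4 brought effort, rest push out)

dq_C1/dt = F_Sf1 - 2*p_I1/45 - 4*q_C1/45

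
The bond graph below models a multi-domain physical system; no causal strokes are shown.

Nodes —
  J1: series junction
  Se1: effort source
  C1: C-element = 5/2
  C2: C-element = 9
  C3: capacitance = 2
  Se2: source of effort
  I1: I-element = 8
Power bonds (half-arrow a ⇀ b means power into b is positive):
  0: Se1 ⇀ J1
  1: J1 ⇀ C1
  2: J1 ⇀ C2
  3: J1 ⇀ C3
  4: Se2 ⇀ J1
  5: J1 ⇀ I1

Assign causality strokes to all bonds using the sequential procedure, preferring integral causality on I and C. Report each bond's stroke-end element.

b0 stroke→J1
b1 stroke→J1
b2 stroke→J1
b3 stroke→J1
b4 stroke→J1
b5 stroke→I1

#0 stroke at J1  (Se1 fixes effort; stroke away)
#4 stroke at J1  (Se2 fixes effort; stroke away)
#1 stroke at J1  (C1 integral (e out))
#2 stroke at J1  (prefer integral on C2)
#3 stroke at J1  (prefer integral on C3)
#5 stroke at I1  (closing 1-jn rule on J1)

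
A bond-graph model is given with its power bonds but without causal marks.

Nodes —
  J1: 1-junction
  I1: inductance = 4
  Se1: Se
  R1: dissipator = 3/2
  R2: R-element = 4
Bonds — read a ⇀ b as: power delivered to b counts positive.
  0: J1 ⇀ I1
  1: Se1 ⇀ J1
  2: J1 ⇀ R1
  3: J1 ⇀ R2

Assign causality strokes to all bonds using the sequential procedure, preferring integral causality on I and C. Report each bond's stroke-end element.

#0 stroke at I1
#1 stroke at J1
#2 stroke at J1
#3 stroke at J1

β1 |J1  (source Se1 imposes e)
β0 |I1  (prefer integral on I1)
β2 |J1  (J1 flow already set via bond 0)
β3 |J1  (J1 flow already set via bond 0)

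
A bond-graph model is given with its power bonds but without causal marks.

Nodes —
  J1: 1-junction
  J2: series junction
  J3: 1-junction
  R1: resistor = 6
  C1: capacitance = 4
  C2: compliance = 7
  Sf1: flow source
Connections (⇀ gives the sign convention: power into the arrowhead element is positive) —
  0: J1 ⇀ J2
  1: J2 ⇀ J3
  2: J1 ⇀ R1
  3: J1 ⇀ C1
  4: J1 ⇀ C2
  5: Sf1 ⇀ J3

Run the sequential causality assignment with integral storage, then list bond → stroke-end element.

bond 0 |J2
bond 1 |J3
bond 2 |J1
bond 3 |J1
bond 4 |J1
bond 5 |Sf1

β5 stroke at Sf1  (Sf1 fixes flow; stroke at Sf1)
β1 stroke at J3  (common-f at J3 fixed by 5)
β0 stroke at J2  (1-jn J2 has f-setter on 1)
β2 stroke at J1  (J1 flow already set via bond 0)
β3 stroke at J1  (common-f at J1 fixed by 0)
β4 stroke at J1  (common-f at J1 fixed by 0)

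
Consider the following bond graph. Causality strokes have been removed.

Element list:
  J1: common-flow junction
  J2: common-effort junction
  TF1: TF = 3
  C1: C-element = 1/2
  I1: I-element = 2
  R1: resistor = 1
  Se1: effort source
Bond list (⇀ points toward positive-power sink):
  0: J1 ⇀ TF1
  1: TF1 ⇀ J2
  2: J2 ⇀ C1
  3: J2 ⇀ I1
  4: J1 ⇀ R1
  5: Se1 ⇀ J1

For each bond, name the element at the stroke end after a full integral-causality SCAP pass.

b5 →J1  (Se1: effort source, stroke at far end)
b2 →J2  (C1 outputs effort q/C1)
b1 →TF1  (J2: bond 2 brought effort, rest push out)
b3 →I1  (common-e at J2 fixed by 2)
b0 →J1  (TF1 one-in-one-out from 1)
b4 →R1  (J1: last free bond brings flow in)

bond 0 stroke→J1
bond 1 stroke→TF1
bond 2 stroke→J2
bond 3 stroke→I1
bond 4 stroke→R1
bond 5 stroke→J1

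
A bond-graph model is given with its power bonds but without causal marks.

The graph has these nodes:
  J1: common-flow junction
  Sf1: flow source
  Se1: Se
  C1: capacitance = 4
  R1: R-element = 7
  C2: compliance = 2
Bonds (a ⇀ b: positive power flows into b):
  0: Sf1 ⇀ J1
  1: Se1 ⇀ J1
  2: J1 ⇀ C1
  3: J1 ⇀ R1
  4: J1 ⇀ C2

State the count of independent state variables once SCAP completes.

bond 0 |Sf1  (Sf1 (Sf) sets flow on bond)
bond 1 |J1  (Se1 fixes effort; stroke away)
bond 2 |J1  (1-jn J1 has f-setter on 0)
bond 3 |J1  (J1 flow already set via bond 0)
bond 4 |J1  (1-jn J1 has f-setter on 0)

2  (C1, C2 all integral)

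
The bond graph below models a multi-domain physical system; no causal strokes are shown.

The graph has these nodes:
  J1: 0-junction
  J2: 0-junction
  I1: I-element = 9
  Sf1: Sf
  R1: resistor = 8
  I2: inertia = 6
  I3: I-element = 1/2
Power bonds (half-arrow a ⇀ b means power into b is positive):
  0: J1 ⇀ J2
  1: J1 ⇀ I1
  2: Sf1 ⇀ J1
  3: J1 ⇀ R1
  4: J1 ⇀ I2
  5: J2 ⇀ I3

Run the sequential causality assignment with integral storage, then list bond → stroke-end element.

bond 0 |J2
bond 1 |I1
bond 2 |Sf1
bond 3 |J1
bond 4 |I2
bond 5 |I3

β2 |Sf1  (Sf1 (Sf) sets flow on bond)
β1 |I1  (I1: I, integral causality)
β4 |I2  (I2 integral (f out))
β5 |I3  (I3 outputs flow p/I3)
β0 |J2  (only one effort-in slot at J2)
β3 |J1  (J1: last free bond brings effort in)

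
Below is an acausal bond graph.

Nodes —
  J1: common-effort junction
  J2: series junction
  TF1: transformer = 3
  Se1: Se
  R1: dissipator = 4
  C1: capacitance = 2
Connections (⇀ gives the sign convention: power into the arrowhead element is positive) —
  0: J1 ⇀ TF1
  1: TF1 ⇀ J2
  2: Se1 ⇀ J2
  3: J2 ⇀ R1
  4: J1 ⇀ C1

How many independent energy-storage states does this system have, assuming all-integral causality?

bond 2 →J2  (Se1 (Se) sets effort on bond)
bond 4 →J1  (C1 integral (e out))
bond 0 →TF1  (J1 effort already set via bond 4)
bond 1 →J2  (TF TF1: opposite of bond 0)
bond 3 →R1  (J2: last free bond brings flow in)

1  (C1 all integral)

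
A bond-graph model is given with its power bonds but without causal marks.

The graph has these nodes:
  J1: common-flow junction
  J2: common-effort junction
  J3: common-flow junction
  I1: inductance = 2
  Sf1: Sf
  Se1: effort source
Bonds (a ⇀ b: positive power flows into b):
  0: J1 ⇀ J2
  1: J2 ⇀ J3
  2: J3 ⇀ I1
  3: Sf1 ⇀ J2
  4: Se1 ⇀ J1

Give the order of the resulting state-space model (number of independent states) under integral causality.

1  (I1 all integral)

b3 →Sf1  (source Sf1 imposes f)
b4 →J1  (source Se1 imposes e)
b0 →J2  (J1: last free bond brings flow in)
b1 →J3  (common-e at J2 fixed by 0)
b2 →I1  (only one flow-in slot at J3)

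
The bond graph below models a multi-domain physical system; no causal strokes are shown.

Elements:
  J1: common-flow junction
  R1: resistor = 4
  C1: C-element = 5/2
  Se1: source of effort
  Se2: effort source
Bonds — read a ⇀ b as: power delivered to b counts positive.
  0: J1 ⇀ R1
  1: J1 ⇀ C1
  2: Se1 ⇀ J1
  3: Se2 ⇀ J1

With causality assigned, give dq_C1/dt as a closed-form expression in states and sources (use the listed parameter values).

#2 |J1  (Se1 (Se) sets effort on bond)
#3 |J1  (source Se2 imposes e)
#1 |J1  (prefer integral on C1)
#0 |R1  (J1: last free bond brings flow in)

dq_C1/dt = E_Se1/4 + E_Se2/4 - q_C1/10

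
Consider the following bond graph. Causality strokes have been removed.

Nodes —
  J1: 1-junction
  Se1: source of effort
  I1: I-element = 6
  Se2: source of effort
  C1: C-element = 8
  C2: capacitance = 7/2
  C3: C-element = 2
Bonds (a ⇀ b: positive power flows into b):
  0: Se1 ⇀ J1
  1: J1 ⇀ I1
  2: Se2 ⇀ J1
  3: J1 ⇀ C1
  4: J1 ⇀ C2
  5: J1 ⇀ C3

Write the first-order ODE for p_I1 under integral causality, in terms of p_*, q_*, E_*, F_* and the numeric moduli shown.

dp_I1/dt = E_Se1 + E_Se2 - q_C1/8 - 2*q_C2/7 - q_C3/2

bond 0 |J1  (source Se1 imposes e)
bond 2 |J1  (Se2 fixes effort; stroke away)
bond 1 |I1  (prefer integral on I1)
bond 3 |J1  (J1 flow already set via bond 1)
bond 4 |J1  (common-f at J1 fixed by 1)
bond 5 |J1  (J1: bond 1 brought flow, rest push out)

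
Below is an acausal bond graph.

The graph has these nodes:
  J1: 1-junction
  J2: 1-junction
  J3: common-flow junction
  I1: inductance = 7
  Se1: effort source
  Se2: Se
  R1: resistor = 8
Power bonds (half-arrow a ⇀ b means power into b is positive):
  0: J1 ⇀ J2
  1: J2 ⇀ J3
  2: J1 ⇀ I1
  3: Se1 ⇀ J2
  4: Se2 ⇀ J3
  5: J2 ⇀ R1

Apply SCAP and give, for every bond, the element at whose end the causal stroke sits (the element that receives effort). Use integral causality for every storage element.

β0 stroke→J1
β1 stroke→J2
β2 stroke→I1
β3 stroke→J2
β4 stroke→J3
β5 stroke→J2

bond 3 stroke→J2  (Se1 (Se) sets effort on bond)
bond 4 stroke→J3  (Se2 fixes effort; stroke away)
bond 1 stroke→J2  (only one flow-in slot at J3)
bond 2 stroke→I1  (I1 outputs flow p/I1)
bond 0 stroke→J1  (J1 flow already set via bond 2)
bond 5 stroke→J2  (J2 flow already set via bond 0)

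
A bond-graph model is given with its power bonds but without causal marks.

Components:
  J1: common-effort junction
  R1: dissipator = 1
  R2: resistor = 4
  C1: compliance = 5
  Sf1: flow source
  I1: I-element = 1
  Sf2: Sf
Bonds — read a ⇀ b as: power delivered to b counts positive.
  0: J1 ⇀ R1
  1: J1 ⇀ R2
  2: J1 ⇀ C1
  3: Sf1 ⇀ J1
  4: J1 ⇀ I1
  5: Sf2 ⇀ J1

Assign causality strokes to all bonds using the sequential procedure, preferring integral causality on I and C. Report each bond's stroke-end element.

β3 |Sf1  (Sf1 fixes flow; stroke at Sf1)
β5 |Sf2  (Sf2 (Sf) sets flow on bond)
β2 |J1  (C1 integral (e out))
β0 |R1  (common-e at J1 fixed by 2)
β1 |R2  (J1 effort already set via bond 2)
β4 |I1  (J1: bond 2 brought effort, rest push out)

b0 |R1
b1 |R2
b2 |J1
b3 |Sf1
b4 |I1
b5 |Sf2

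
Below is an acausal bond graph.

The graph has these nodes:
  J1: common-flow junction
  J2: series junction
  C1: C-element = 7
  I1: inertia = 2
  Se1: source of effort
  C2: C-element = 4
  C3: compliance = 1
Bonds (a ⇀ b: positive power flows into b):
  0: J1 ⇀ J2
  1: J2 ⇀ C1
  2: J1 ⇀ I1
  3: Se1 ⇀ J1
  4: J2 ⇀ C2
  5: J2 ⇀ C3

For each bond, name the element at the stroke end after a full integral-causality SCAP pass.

#0 →J1
#1 →J2
#2 →I1
#3 →J1
#4 →J2
#5 →J2

#3 stroke at J1  (Se1 (Se) sets effort on bond)
#1 stroke at J2  (C1 outputs effort q/C1)
#2 stroke at I1  (I1 outputs flow p/I1)
#0 stroke at J1  (common-f at J1 fixed by 2)
#4 stroke at J2  (1-jn J2 has f-setter on 0)
#5 stroke at J2  (1-jn J2 has f-setter on 0)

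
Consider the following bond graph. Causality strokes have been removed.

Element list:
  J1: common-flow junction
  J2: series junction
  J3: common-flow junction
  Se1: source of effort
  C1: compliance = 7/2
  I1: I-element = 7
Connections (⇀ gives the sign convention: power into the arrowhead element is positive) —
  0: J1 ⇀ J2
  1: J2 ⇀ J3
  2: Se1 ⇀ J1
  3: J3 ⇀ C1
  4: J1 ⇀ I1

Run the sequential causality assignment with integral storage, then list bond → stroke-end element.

#2 stroke→J1  (Se1 fixes effort; stroke away)
#3 stroke→J3  (C1 integral (e out))
#1 stroke→J2  (only one flow-in slot at J3)
#0 stroke→J1  (only one flow-in slot at J2)
#4 stroke→I1  (J1 needs exactly one f-in)

bond 0 |J1
bond 1 |J2
bond 2 |J1
bond 3 |J3
bond 4 |I1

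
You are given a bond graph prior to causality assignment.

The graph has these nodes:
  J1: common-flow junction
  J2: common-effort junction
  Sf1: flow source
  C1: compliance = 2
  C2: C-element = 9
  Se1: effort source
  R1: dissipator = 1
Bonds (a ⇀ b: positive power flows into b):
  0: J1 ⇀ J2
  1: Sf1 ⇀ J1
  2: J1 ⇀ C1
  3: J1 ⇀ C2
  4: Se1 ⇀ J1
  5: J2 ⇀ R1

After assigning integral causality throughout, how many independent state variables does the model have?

b1 |Sf1  (Sf1: flow source, stroke at near end)
b4 |J1  (Se1 fixes effort; stroke away)
b0 |J1  (J1 flow already set via bond 1)
b2 |J1  (J1 flow already set via bond 1)
b3 |J1  (1-jn J1 has f-setter on 1)
b5 |J2  (J2 needs exactly one e-in)

2  (C1, C2 all integral)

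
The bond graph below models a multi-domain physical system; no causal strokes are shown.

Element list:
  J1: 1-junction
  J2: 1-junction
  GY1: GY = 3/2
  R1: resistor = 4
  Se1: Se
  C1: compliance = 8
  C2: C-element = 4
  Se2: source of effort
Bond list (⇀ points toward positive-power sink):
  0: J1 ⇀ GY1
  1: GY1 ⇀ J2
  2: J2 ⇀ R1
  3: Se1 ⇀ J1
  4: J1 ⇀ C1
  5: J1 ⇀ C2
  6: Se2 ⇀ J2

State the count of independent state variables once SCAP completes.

2  (C1, C2 all integral)

bond 3 →J1  (source Se1 imposes e)
bond 6 →J2  (source Se2 imposes e)
bond 4 →J1  (C1: C, integral causality)
bond 5 →J1  (C2 outputs effort q/C2)
bond 0 →GY1  (closing 1-jn rule on J1)
bond 1 →GY1  (GY GY1: same side as bond 0)
bond 2 →J2  (common-f at J2 fixed by 1)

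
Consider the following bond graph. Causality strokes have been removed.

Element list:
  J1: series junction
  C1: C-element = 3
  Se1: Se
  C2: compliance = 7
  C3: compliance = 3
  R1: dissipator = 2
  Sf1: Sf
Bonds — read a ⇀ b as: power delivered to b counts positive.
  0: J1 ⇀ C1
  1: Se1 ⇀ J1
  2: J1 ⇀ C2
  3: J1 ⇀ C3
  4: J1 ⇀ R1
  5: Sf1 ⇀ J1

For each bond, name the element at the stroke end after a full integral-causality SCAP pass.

β1 stroke at J1  (Se1 fixes effort; stroke away)
β5 stroke at Sf1  (Sf1 (Sf) sets flow on bond)
β0 stroke at J1  (J1 flow already set via bond 5)
β2 stroke at J1  (1-jn J1 has f-setter on 5)
β3 stroke at J1  (1-jn J1 has f-setter on 5)
β4 stroke at J1  (J1: bond 5 brought flow, rest push out)

#0 →J1
#1 →J1
#2 →J1
#3 →J1
#4 →J1
#5 →Sf1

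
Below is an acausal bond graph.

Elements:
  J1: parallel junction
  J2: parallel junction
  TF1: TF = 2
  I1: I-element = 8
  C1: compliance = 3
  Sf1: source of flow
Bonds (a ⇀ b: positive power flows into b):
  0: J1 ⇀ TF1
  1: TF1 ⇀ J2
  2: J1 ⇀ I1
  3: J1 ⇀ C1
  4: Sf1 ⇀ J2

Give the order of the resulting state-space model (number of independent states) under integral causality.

#4 stroke at Sf1  (Sf1: flow source, stroke at near end)
#1 stroke at J2  (J2 needs exactly one e-in)
#0 stroke at TF1  (TF1 one-in-one-out from 1)
#2 stroke at I1  (I1: I, integral causality)
#3 stroke at J1  (J1: last free bond brings effort in)

2  (C1, I1 all integral)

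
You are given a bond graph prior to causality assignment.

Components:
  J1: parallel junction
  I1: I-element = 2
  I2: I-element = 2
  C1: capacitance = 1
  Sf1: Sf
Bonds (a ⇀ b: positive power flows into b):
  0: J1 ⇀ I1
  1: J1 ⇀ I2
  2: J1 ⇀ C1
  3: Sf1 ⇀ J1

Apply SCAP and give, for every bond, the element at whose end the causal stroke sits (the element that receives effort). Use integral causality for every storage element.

#0 |I1
#1 |I2
#2 |J1
#3 |Sf1

#3 |Sf1  (Sf1 (Sf) sets flow on bond)
#0 |I1  (I1: I, integral causality)
#1 |I2  (I2 outputs flow p/I2)
#2 |J1  (only one effort-in slot at J1)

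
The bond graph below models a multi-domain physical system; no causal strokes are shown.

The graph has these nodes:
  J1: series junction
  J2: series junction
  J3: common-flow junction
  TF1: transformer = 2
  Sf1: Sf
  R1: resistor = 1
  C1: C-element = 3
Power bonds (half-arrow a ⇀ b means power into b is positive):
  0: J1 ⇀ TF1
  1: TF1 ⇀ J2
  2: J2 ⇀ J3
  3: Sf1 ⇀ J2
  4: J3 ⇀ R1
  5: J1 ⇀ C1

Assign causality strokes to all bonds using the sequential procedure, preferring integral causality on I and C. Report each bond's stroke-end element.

β0 →TF1
β1 →J2
β2 →J2
β3 →Sf1
β4 →J3
β5 →J1

β3 stroke at Sf1  (Sf1 (Sf) sets flow on bond)
β1 stroke at J2  (J2 flow already set via bond 3)
β2 stroke at J2  (J2 flow already set via bond 3)
β4 stroke at J3  (J3: bond 2 brought flow, rest push out)
β0 stroke at TF1  (TF1: transformer flips bond 1)
β5 stroke at J1  (1-jn J1 has f-setter on 0)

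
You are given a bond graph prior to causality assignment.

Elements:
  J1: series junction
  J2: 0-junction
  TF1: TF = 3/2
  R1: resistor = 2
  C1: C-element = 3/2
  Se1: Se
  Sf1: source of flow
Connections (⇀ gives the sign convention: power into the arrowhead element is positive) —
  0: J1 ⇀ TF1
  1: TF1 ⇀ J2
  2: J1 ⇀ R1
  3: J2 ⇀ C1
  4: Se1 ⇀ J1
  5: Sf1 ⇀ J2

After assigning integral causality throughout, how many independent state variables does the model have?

bond 4 →J1  (Se1 fixes effort; stroke away)
bond 5 →Sf1  (Sf1 fixes flow; stroke at Sf1)
bond 3 →J2  (prefer integral on C1)
bond 1 →TF1  (common-e at J2 fixed by 3)
bond 0 →J1  (TF1: transformer flips bond 1)
bond 2 →R1  (only one flow-in slot at J1)

1  (C1 all integral)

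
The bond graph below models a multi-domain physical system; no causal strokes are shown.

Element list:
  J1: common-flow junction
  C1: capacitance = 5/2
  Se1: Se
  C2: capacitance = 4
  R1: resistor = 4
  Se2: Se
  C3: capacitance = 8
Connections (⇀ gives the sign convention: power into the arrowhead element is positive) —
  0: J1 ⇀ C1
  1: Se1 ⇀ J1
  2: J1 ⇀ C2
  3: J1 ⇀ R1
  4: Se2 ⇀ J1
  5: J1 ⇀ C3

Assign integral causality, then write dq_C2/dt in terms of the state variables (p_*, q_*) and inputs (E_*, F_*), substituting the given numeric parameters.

dq_C2/dt = E_Se1/4 + E_Se2/4 - q_C1/10 - q_C2/16 - q_C3/32

b1 →J1  (source Se1 imposes e)
b4 →J1  (source Se2 imposes e)
b0 →J1  (prefer integral on C1)
b2 →J1  (C2: C, integral causality)
b5 →J1  (C3 outputs effort q/C3)
b3 →R1  (closing 1-jn rule on J1)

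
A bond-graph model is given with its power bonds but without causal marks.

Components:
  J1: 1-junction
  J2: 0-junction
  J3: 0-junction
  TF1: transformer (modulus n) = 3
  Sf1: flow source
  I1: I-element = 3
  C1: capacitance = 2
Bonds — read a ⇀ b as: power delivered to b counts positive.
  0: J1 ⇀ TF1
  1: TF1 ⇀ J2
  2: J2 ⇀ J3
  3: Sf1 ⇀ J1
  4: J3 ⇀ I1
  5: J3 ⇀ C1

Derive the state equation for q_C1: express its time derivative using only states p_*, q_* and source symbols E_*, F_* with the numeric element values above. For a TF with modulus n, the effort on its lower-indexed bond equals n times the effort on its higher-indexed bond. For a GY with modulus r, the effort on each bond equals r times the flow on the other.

β3 stroke→Sf1  (source Sf1 imposes f)
β0 stroke→J1  (1-jn J1 has f-setter on 3)
β1 stroke→TF1  (TF TF1: opposite of bond 0)
β2 stroke→J2  (J2 needs exactly one e-in)
β4 stroke→I1  (I1 integral (f out))
β5 stroke→J3  (only one effort-in slot at J3)

dq_C1/dt = 3*F_Sf1 - p_I1/3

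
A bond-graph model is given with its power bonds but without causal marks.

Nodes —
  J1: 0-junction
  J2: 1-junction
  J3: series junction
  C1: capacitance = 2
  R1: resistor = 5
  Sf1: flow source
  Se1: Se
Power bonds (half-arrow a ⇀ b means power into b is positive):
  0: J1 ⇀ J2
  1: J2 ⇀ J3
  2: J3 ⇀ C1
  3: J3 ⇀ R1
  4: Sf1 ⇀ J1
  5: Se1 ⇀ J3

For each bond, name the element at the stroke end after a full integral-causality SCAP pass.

b0 |J1
b1 |J2
b2 |J3
b3 |J3
b4 |Sf1
b5 |J3

b4 →Sf1  (source Sf1 imposes f)
b5 →J3  (Se1 fixes effort; stroke away)
b0 →J1  (J1 needs exactly one e-in)
b1 →J2  (J2 flow already set via bond 0)
b2 →J3  (J3: bond 1 brought flow, rest push out)
b3 →J3  (J3: bond 1 brought flow, rest push out)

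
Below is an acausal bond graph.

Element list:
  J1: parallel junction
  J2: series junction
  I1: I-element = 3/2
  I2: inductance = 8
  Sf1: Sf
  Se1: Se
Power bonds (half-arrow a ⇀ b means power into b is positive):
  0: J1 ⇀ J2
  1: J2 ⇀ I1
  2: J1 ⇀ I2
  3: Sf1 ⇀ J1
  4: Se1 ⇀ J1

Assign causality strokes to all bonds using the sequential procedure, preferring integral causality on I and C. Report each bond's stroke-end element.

b0 |J2
b1 |I1
b2 |I2
b3 |Sf1
b4 |J1

b3 stroke at Sf1  (source Sf1 imposes f)
b4 stroke at J1  (Se1 fixes effort; stroke away)
b0 stroke at J2  (0-jn J1 has e-setter on 4)
b2 stroke at I2  (common-e at J1 fixed by 4)
b1 stroke at I1  (closing 1-jn rule on J2)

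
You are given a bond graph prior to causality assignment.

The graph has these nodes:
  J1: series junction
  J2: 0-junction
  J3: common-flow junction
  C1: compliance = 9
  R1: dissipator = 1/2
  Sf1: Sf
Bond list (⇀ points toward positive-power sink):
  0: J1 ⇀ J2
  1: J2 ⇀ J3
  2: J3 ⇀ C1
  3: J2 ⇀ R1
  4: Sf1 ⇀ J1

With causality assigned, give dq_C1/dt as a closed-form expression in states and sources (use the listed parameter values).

#4 |Sf1  (Sf1: flow source, stroke at near end)
#0 |J1  (J1: bond 4 brought flow, rest push out)
#2 |J3  (C1 outputs effort q/C1)
#1 |J2  (closing 1-jn rule on J3)
#3 |R1  (J2 effort already set via bond 1)

dq_C1/dt = F_Sf1 - 2*q_C1/9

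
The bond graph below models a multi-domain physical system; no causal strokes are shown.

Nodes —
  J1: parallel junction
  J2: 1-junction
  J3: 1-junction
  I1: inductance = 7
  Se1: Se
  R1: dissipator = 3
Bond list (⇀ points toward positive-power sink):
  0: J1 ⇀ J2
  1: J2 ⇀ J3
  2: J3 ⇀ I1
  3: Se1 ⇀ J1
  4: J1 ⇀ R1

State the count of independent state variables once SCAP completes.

β3 stroke at J1  (Se1 (Se) sets effort on bond)
β0 stroke at J2  (common-e at J1 fixed by 3)
β4 stroke at R1  (J1 effort already set via bond 3)
β1 stroke at J3  (only one flow-in slot at J2)
β2 stroke at I1  (J3 needs exactly one f-in)

1  (I1 all integral)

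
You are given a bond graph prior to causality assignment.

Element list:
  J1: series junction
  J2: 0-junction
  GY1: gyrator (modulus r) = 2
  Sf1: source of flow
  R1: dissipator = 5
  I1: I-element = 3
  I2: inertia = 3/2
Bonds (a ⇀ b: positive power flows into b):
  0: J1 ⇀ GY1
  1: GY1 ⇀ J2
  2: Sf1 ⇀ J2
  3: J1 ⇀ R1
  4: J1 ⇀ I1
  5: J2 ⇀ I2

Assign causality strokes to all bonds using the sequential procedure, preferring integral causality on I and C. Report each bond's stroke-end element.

bond 2 stroke at Sf1  (Sf1 fixes flow; stroke at Sf1)
bond 4 stroke at I1  (I1 outputs flow p/I1)
bond 0 stroke at J1  (J1: bond 4 brought flow, rest push out)
bond 3 stroke at J1  (1-jn J1 has f-setter on 4)
bond 1 stroke at J2  (GY GY1: same side as bond 0)
bond 5 stroke at I2  (0-jn J2 has e-setter on 1)

b0 →J1
b1 →J2
b2 →Sf1
b3 →J1
b4 →I1
b5 →I2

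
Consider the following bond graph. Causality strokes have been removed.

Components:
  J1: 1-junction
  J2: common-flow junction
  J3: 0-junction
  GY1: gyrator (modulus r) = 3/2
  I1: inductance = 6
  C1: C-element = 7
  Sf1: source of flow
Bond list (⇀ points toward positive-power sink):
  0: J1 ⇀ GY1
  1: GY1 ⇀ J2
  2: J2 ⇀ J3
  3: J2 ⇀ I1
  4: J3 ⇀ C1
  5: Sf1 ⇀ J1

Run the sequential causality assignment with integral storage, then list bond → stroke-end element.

β0 |J1
β1 |J2
β2 |J2
β3 |I1
β4 |J3
β5 |Sf1

bond 5 →Sf1  (Sf1: flow source, stroke at near end)
bond 0 →J1  (1-jn J1 has f-setter on 5)
bond 1 →J2  (GY1 both-in/both-out from 0)
bond 3 →I1  (I1 integral (f out))
bond 2 →J2  (J2 flow already set via bond 3)
bond 4 →J3  (J3 needs exactly one e-in)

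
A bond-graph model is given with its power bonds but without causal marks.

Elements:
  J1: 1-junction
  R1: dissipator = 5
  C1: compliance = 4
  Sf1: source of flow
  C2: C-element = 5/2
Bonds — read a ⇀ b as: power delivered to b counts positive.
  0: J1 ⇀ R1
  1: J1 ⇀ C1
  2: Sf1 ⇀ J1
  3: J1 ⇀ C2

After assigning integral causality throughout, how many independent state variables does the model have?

#2 stroke at Sf1  (Sf1 fixes flow; stroke at Sf1)
#0 stroke at J1  (J1 flow already set via bond 2)
#1 stroke at J1  (1-jn J1 has f-setter on 2)
#3 stroke at J1  (common-f at J1 fixed by 2)

2  (C1, C2 all integral)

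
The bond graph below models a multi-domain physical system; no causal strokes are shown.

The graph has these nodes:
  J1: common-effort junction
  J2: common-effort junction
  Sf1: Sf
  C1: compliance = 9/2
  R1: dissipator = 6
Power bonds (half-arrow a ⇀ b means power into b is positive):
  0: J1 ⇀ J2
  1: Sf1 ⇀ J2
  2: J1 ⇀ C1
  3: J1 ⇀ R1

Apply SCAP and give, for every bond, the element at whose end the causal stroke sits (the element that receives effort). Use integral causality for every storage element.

#1 →Sf1  (Sf1 fixes flow; stroke at Sf1)
#0 →J2  (closing 0-jn rule on J2)
#2 →J1  (prefer integral on C1)
#3 →R1  (J1: bond 2 brought effort, rest push out)

bond 0 stroke at J2
bond 1 stroke at Sf1
bond 2 stroke at J1
bond 3 stroke at R1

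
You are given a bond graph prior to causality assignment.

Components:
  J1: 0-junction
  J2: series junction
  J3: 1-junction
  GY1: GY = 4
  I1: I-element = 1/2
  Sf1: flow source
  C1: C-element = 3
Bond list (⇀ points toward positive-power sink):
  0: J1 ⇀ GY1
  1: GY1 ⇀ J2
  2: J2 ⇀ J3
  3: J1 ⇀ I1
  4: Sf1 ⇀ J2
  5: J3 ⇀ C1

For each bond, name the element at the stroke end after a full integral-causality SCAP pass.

bond 0 |J1
bond 1 |J2
bond 2 |J2
bond 3 |I1
bond 4 |Sf1
bond 5 |J3

b4 stroke at Sf1  (Sf1: flow source, stroke at near end)
b1 stroke at J2  (1-jn J2 has f-setter on 4)
b2 stroke at J2  (common-f at J2 fixed by 4)
b5 stroke at J3  (1-jn J3 has f-setter on 2)
b0 stroke at J1  (GY1 both-in/both-out from 1)
b3 stroke at I1  (J1 effort already set via bond 0)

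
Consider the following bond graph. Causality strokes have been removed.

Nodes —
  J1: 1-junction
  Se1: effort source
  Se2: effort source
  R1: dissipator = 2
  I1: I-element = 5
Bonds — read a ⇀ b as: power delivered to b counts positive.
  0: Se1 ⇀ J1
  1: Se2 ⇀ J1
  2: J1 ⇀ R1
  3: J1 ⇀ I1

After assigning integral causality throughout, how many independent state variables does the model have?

β0 stroke→J1  (Se1: effort source, stroke at far end)
β1 stroke→J1  (source Se2 imposes e)
β3 stroke→I1  (I1: I, integral causality)
β2 stroke→J1  (J1 flow already set via bond 3)

1  (I1 all integral)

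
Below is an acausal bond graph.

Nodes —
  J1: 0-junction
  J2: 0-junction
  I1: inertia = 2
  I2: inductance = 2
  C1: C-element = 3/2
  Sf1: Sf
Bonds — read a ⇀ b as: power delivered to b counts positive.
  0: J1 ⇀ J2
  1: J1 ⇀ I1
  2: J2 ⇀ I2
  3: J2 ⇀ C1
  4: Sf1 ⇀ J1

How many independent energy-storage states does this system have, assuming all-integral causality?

3  (C1, I1, I2 all integral)

b4 stroke→Sf1  (source Sf1 imposes f)
b1 stroke→I1  (I1 outputs flow p/I1)
b0 stroke→J1  (closing 0-jn rule on J1)
b2 stroke→I2  (prefer integral on I2)
b3 stroke→J2  (only one effort-in slot at J2)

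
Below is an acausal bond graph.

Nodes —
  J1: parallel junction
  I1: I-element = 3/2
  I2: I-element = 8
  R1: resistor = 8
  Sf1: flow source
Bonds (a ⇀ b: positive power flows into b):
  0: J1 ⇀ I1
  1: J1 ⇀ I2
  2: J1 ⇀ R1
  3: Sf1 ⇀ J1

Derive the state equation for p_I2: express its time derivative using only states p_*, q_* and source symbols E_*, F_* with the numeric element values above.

β3 stroke at Sf1  (Sf1: flow source, stroke at near end)
β0 stroke at I1  (I1 outputs flow p/I1)
β1 stroke at I2  (I2 integral (f out))
β2 stroke at J1  (only one effort-in slot at J1)

dp_I2/dt = 8*F_Sf1 - 16*p_I1/3 - p_I2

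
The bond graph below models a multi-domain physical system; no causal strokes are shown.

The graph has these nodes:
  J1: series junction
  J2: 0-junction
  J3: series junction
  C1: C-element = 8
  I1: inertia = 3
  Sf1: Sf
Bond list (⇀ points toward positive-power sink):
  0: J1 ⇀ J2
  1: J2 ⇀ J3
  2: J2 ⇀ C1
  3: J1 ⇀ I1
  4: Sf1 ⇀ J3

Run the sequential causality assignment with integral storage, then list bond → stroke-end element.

#0 |J1
#1 |J3
#2 |J2
#3 |I1
#4 |Sf1

β4 |Sf1  (Sf1 (Sf) sets flow on bond)
β1 |J3  (J3: bond 4 brought flow, rest push out)
β2 |J2  (C1 integral (e out))
β0 |J1  (J2: bond 2 brought effort, rest push out)
β3 |I1  (J1 needs exactly one f-in)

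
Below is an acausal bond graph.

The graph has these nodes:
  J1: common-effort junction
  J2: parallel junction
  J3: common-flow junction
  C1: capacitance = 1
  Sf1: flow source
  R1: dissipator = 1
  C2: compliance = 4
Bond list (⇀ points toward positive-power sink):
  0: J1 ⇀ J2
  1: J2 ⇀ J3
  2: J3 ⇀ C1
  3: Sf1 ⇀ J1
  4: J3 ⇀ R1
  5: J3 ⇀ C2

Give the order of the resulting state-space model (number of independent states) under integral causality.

bond 3 |Sf1  (Sf1 (Sf) sets flow on bond)
bond 0 |J1  (J1: last free bond brings effort in)
bond 1 |J2  (closing 0-jn rule on J2)
bond 2 |J3  (1-jn J3 has f-setter on 1)
bond 4 |J3  (1-jn J3 has f-setter on 1)
bond 5 |J3  (J3: bond 1 brought flow, rest push out)

2  (C1, C2 all integral)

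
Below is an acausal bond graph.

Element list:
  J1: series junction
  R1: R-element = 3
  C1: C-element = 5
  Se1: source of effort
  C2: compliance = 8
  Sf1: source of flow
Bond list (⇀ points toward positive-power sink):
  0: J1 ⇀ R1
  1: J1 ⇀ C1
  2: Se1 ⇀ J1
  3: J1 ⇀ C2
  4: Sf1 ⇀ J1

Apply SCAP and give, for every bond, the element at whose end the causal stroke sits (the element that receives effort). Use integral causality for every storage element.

b0 →J1
b1 →J1
b2 →J1
b3 →J1
b4 →Sf1

β2 |J1  (Se1: effort source, stroke at far end)
β4 |Sf1  (Sf1: flow source, stroke at near end)
β0 |J1  (1-jn J1 has f-setter on 4)
β1 |J1  (1-jn J1 has f-setter on 4)
β3 |J1  (J1 flow already set via bond 4)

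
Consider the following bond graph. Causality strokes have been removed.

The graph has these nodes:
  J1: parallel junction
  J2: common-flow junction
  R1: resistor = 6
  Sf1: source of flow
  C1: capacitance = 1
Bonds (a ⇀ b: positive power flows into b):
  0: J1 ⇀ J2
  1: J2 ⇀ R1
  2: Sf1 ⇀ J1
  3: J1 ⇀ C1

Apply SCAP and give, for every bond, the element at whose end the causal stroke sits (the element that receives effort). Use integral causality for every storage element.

b2 stroke→Sf1  (Sf1 (Sf) sets flow on bond)
b3 stroke→J1  (prefer integral on C1)
b0 stroke→J2  (J1: bond 3 brought effort, rest push out)
b1 stroke→R1  (only one flow-in slot at J2)

bond 0 stroke→J2
bond 1 stroke→R1
bond 2 stroke→Sf1
bond 3 stroke→J1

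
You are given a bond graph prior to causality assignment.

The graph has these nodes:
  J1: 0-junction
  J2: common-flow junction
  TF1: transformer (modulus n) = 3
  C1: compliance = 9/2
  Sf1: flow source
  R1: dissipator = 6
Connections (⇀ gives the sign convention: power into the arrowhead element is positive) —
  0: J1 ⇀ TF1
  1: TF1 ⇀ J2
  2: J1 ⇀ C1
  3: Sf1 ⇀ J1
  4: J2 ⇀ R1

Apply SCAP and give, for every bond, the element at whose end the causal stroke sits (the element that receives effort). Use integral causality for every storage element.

bond 0 |TF1
bond 1 |J2
bond 2 |J1
bond 3 |Sf1
bond 4 |R1

bond 3 stroke→Sf1  (Sf1 fixes flow; stroke at Sf1)
bond 2 stroke→J1  (C1 outputs effort q/C1)
bond 0 stroke→TF1  (0-jn J1 has e-setter on 2)
bond 1 stroke→J2  (through TF1, causality passes straight; one stroke at TF1)
bond 4 stroke→R1  (J2 needs exactly one f-in)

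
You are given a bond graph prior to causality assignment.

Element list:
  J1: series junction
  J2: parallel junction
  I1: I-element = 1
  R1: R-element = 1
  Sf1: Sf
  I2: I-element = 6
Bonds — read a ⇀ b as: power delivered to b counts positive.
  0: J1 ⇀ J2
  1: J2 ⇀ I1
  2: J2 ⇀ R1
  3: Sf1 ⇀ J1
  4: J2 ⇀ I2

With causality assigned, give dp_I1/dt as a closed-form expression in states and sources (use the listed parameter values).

dp_I1/dt = F_Sf1 - p_I1 - p_I2/6

bond 3 stroke→Sf1  (source Sf1 imposes f)
bond 0 stroke→J1  (J1 flow already set via bond 3)
bond 1 stroke→I1  (prefer integral on I1)
bond 4 stroke→I2  (I2 integral (f out))
bond 2 stroke→J2  (closing 0-jn rule on J2)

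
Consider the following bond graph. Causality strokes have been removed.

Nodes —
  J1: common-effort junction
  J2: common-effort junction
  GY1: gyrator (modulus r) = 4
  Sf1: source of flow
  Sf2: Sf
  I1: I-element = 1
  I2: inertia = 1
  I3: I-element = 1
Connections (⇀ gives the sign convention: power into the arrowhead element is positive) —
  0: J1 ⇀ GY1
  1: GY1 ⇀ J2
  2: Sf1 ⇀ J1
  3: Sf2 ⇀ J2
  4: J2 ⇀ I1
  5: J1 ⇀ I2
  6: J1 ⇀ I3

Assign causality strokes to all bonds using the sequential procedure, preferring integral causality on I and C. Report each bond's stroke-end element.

β0 stroke→J1
β1 stroke→J2
β2 stroke→Sf1
β3 stroke→Sf2
β4 stroke→I1
β5 stroke→I2
β6 stroke→I3

β2 →Sf1  (source Sf1 imposes f)
β3 →Sf2  (source Sf2 imposes f)
β4 →I1  (I1: I, integral causality)
β1 →J2  (J2: last free bond brings effort in)
β0 →J1  (through GY1, causality inverts; strokes same side of GY1)
β5 →I2  (J1: bond 0 brought effort, rest push out)
β6 →I3  (J1: bond 0 brought effort, rest push out)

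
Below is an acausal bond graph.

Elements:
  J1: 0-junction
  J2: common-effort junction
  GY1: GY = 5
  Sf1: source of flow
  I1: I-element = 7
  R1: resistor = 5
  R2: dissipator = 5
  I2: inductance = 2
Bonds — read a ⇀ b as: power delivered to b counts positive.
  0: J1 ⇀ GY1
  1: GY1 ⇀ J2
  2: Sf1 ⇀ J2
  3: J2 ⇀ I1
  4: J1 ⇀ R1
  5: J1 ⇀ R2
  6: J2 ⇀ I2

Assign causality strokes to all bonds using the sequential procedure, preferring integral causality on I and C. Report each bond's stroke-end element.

#0 stroke→J1
#1 stroke→J2
#2 stroke→Sf1
#3 stroke→I1
#4 stroke→R1
#5 stroke→R2
#6 stroke→I2

b2 →Sf1  (source Sf1 imposes f)
b3 →I1  (I1 integral (f out))
b6 →I2  (I2 integral (f out))
b1 →J2  (J2: last free bond brings effort in)
b0 →J1  (through GY1, causality inverts; strokes same side of GY1)
b4 →R1  (0-jn J1 has e-setter on 0)
b5 →R2  (common-e at J1 fixed by 0)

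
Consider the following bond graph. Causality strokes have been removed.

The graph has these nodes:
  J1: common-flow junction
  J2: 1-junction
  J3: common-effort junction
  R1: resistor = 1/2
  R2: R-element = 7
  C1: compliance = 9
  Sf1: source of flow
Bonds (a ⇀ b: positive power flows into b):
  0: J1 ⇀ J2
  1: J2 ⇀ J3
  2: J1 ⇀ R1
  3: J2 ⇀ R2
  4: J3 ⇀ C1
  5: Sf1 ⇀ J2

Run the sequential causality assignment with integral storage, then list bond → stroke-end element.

b0 →J2
b1 →J2
b2 →J1
b3 →J2
b4 →J3
b5 →Sf1

β5 →Sf1  (Sf1 fixes flow; stroke at Sf1)
β0 →J2  (J2: bond 5 brought flow, rest push out)
β1 →J2  (J2: bond 5 brought flow, rest push out)
β3 →J2  (common-f at J2 fixed by 5)
β4 →J3  (only one effort-in slot at J3)
β2 →J1  (common-f at J1 fixed by 0)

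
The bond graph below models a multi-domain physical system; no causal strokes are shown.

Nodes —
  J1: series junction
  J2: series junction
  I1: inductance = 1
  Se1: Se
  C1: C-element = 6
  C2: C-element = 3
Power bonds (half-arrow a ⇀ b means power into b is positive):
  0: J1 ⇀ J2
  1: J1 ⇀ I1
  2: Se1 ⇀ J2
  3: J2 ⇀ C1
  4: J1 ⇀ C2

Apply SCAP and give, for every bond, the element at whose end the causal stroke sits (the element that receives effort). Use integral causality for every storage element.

#2 stroke at J2  (source Se1 imposes e)
#1 stroke at I1  (I1: I, integral causality)
#0 stroke at J1  (1-jn J1 has f-setter on 1)
#4 stroke at J1  (1-jn J1 has f-setter on 1)
#3 stroke at J2  (1-jn J2 has f-setter on 0)

β0 stroke→J1
β1 stroke→I1
β2 stroke→J2
β3 stroke→J2
β4 stroke→J1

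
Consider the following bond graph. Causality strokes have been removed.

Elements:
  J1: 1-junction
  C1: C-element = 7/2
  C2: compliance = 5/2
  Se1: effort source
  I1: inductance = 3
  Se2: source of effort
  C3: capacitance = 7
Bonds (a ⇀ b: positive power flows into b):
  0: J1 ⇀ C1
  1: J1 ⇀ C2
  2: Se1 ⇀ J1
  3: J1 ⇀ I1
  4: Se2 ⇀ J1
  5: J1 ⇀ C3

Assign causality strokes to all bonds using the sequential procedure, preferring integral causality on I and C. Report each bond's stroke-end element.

bond 0 stroke at J1
bond 1 stroke at J1
bond 2 stroke at J1
bond 3 stroke at I1
bond 4 stroke at J1
bond 5 stroke at J1

bond 2 →J1  (Se1 fixes effort; stroke away)
bond 4 →J1  (Se2 fixes effort; stroke away)
bond 0 →J1  (C1: C, integral causality)
bond 1 →J1  (C2 integral (e out))
bond 3 →I1  (I1 outputs flow p/I1)
bond 5 →J1  (J1 flow already set via bond 3)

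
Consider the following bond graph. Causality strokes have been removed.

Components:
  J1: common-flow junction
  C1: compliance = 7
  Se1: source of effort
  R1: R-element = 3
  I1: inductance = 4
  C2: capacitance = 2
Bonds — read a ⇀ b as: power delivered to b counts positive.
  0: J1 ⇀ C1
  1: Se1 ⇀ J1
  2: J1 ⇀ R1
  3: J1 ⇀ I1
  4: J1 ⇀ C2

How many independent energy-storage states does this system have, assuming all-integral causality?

3  (C1, C2, I1 all integral)

β1 →J1  (Se1: effort source, stroke at far end)
β0 →J1  (prefer integral on C1)
β3 →I1  (prefer integral on I1)
β2 →J1  (J1 flow already set via bond 3)
β4 →J1  (J1: bond 3 brought flow, rest push out)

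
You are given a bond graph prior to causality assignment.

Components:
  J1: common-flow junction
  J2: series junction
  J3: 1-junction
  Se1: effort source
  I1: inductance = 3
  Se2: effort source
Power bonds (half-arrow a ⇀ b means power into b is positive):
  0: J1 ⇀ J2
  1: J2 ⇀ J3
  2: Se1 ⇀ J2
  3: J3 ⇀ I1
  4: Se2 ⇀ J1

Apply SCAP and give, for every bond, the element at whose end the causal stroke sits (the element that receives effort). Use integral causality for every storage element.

bond 0 →J2
bond 1 →J3
bond 2 →J2
bond 3 →I1
bond 4 →J1

bond 2 →J2  (source Se1 imposes e)
bond 4 →J1  (Se2: effort source, stroke at far end)
bond 0 →J2  (J1: last free bond brings flow in)
bond 1 →J3  (only one flow-in slot at J2)
bond 3 →I1  (J3: last free bond brings flow in)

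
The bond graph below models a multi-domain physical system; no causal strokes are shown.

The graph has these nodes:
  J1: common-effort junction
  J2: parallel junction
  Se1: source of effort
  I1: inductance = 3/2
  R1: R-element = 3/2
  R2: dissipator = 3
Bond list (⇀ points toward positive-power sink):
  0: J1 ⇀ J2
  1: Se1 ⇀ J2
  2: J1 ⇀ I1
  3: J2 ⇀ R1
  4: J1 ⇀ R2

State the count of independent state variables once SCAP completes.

β1 |J2  (Se1 fixes effort; stroke away)
β0 |J1  (common-e at J2 fixed by 1)
β3 |R1  (common-e at J2 fixed by 1)
β2 |I1  (J1: bond 0 brought effort, rest push out)
β4 |R2  (J1: bond 0 brought effort, rest push out)

1  (I1 all integral)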